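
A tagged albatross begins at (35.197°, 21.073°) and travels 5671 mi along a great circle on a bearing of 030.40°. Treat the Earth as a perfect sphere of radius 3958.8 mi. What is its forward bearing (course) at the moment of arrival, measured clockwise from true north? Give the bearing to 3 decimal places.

final bearing 138.882°

Angular distance δ = d/R = 5671 / 3958.8 = 1.432505 rad.
Converting: φ₁ = 0.614304 rad, θ = 0.530580 rad.
sin φ₂ = sin φ₁ cos δ + cos φ₁ sin δ cos θ = (0.576390)(0.137851) + (0.817175)(0.990453)(0.862514) = 0.777552
φ₂ = asin(0.777552) = 0.890763 rad = 51.037°.
For the longitude increment, Δλ = atan2( sin θ sin δ cos φ₁, cos δ − sin φ₁ sin φ₂ ) = atan2(0.409570, -0.310321) = 127.150°.
λ₂ = λ₁ + Δλ = 148.223°.
The forward bearing on arrival equals the back-azimuth from the destination plus 180°.
Back-azimuth from P₂ (51.037°, 148.223°) to P₁ (35.197°, 21.073°), with Δλ' = λ₁ − λ₂ = -127.150°: atan2( sin Δλ' cos φ₁ , cos φ₂ sin φ₁ − sin φ₂ cos φ₁ cos Δλ' ) = 318.882°.
Final bearing = (318.882° + 180°) mod 360° = 138.882°.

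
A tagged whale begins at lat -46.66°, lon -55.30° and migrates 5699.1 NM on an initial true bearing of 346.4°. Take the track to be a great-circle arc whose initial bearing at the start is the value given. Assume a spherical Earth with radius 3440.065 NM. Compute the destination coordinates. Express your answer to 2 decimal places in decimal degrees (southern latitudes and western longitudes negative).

Angular distance δ = d/R = 5699.1 / 3440.065 = 1.656684 rad.
Converting: φ₁ = -0.814371 rad, θ = 6.045821 rad.
Applying the spherical law of cosines for sides, sin φ₂ = sin φ₁ cos δ + cos φ₁ sin δ cos θ = 0.727012, so φ₂ = 46.64°.
For the longitude increment, Δλ = atan2( sin θ sin δ cos φ₁, cos δ − sin φ₁ sin φ₂ ) = atan2(-0.160789, 0.442969) = -19.95°.
λ₂ = -55.30° + -19.95° = -75.25°.

latitude 46.64°, longitude -75.25°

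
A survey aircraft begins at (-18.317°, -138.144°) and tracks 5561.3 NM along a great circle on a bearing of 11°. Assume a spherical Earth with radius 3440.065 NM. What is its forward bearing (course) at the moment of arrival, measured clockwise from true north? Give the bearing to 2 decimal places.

final bearing 33.74°

Central angle δ = d/R = 1.616626 rad.
Converting: φ₁ = -0.319692 rad, θ = 0.191986 rad.
Applying the spherical law of cosines for sides, sin φ₂ = sin φ₁ cos δ + cos φ₁ sin δ cos θ = 0.945310, so φ₂ = 70.963°.
Δλ = atan2( sin θ sin δ cos φ₁ , cos δ − sin φ₁ sin φ₂ ) = atan2(0.180951, 0.251272) = 0.624114 rad = 35.759°.
λ₂ = λ₁ + Δλ = -102.385°.
The forward bearing on arrival equals the back-azimuth from the destination plus 180°.
Back-azimuth from P₂ (70.96°, -102.38°) to P₁ (-18.32°, -138.14°), with Δλ' = λ₁ − λ₂ = -35.76°: atan2( sin Δλ' cos φ₁ , cos φ₂ sin φ₁ − sin φ₂ cos φ₁ cos Δλ' ) = 213.74°.
Final bearing = (213.74° + 180°) mod 360° = 33.74°.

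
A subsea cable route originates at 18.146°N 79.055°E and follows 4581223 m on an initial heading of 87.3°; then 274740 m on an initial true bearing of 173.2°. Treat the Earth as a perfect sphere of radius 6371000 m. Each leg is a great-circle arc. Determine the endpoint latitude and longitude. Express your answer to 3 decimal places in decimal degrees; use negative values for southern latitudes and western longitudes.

latitude 12.843°, longitude 122.365°

Apply the spherical direct solution leg by leg, carrying full precision between legs.
Leg 1: from (18.146°, 79.055°), δ = 4581223/6371000 = 0.719074 rad, θ = 87.3° → φ = 15.297°, λ = 122.065°.
Leg 2: from (15.297°, 122.065°), δ = 274740/6371000 = 0.043124 rad, θ = 173.2° → φ = 12.843°, λ = 122.365°.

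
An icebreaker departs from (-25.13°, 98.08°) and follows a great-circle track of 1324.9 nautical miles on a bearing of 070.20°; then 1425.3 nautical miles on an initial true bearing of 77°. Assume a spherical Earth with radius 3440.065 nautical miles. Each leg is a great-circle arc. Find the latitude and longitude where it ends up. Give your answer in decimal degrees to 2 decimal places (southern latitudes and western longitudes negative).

Apply the spherical direct solution leg by leg, carrying full precision between legs.
Leg 1: from (-25.13°, 98.08°), δ = 1324.9/3440.065 = 0.385138 rad, θ = 70.2° → φ = -16.16°, λ = 119.67°.
Leg 2: from (-16.16°, 119.67°), δ = 1425.3/3440.065 = 0.414324 rad, θ = 77° → φ = -9.66°, λ = 143.12°.

latitude -9.66°, longitude 143.12°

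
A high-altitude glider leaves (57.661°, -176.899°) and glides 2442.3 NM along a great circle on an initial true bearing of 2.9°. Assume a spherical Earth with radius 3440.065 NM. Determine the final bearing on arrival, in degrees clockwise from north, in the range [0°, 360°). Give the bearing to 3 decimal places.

δ = 2442.3/3440.065 = 0.709958 rad (40.6776°).
With φ₁ = 57.661° = 1.006374 rad and θ = 2.9° = 0.050615 rad:
Applying the spherical law of cosines for sides, sin φ₂ = sin φ₁ cos δ + cos φ₁ sin δ cos θ = 0.988982, so φ₂ = 81.487°.
Δλ = atan2( sin θ sin δ cos φ₁ , cos δ − sin φ₁ sin φ₂ ) = atan2(0.017640, -0.077199) = 2.916949 rad = 167.129°.
λ₂ = λ₁ + Δλ = -9.770°.
The forward bearing on arrival equals the back-azimuth from the destination plus 180°.
Back-azimuth from P₂ (81.487°, -9.770°) to P₁ (57.661°, -176.899°), with Δλ' = λ₁ − λ₂ = -167.129°: atan2( sin Δλ' cos φ₁ , cos φ₂ sin φ₁ − sin φ₂ cos φ₁ cos Δλ' ) = 349.466°.
Final bearing = (349.466° + 180°) mod 360° = 169.466°.

final bearing 169.466°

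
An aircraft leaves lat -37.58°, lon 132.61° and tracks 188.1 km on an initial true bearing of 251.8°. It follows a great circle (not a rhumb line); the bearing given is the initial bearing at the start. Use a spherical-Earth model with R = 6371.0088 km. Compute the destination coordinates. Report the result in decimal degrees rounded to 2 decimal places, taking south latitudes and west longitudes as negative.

latitude -38.09°, longitude 130.57°

Angular distance δ = d/R = 188.1 / 6371.0088 = 0.029524 rad.
Start latitude φ₁ = -0.655895 rad; initial bearing θ = 4.394739 rad.
Destination latitude: φ₂ = arcsin( sin φ₁ cos δ + cos φ₁ sin δ cos θ ) = arcsin(-0.616910) = -38.09°.
Δλ = atan2( sin θ sin δ cos φ₁ , cos δ − sin φ₁ sin φ₂ ) = atan2(-0.022224, 0.623330) = -0.035639 rad = -2.04°.
λ₂ = λ₁ + Δλ = 130.57°.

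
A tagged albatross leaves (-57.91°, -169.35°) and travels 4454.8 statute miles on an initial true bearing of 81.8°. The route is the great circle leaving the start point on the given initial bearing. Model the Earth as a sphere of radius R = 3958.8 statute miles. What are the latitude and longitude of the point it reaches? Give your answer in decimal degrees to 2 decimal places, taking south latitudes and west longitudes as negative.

δ = 4454.8/3958.8 = 1.125290 rad (64.4744°).
With φ₁ = -57.91° = -1.010720 rad and θ = 81.8° = 1.427679 rad:
Destination latitude: φ₂ = arcsin( sin φ₁ cos δ + cos φ₁ sin δ cos θ ) = arcsin(-0.296701) = -17.26°.
Δλ = atan2( sin θ sin δ cos φ₁ , cos δ − sin φ₁ sin φ₂ ) = atan2(0.474496, 0.179545) = 1.209056 rad = 69.27°.
Hence λ₂ = -169.35° + 69.27° = -100.08°.

latitude -17.26°, longitude -100.08°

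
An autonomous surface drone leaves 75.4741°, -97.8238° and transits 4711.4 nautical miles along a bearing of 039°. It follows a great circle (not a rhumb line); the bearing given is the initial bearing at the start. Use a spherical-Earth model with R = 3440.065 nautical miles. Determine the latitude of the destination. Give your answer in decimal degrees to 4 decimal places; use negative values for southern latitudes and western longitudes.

latitude 22.6111°

Central angle δ = d/R = 1.369567 rad.
Start latitude φ₁ = 1.317272 rad; initial bearing θ = 0.680678 rad.
Destination latitude: φ₂ = arcsin( sin φ₁ cos δ + cos φ₁ sin δ cos θ ) = arcsin(0.384473) = 22.6111°.
Then Δλ = atan2(0.154660, -0.172310) = 2.410123 rad, from sin θ sin δ cos φ₁ over cos δ − sin φ₁ sin φ₂.
λ₂ = λ₁ + Δλ = 40.2661°.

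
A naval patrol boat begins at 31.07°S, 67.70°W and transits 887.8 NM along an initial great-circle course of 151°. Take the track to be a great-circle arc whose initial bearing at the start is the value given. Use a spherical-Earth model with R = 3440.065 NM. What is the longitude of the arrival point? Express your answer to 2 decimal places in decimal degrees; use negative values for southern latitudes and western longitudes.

Angular distance δ = d/R = 887.8 / 3440.065 = 0.258077 rad.
Converting: φ₁ = -0.542274 rad, θ = 2.635447 rad.
sin φ₂ = sin φ₁ cos δ + cos φ₁ sin δ cos θ = (-0.516085)(0.966883) + (0.856537)(0.255221)(-0.874620) = -0.690191
φ₂ = asin(-0.690191) = -0.761753 rad = -43.65°.
For the longitude increment, Δλ = atan2( sin θ sin δ cos φ₁, cos δ − sin φ₁ sin φ₂ ) = atan2(0.105983, 0.610685) = 9.85°.
λ₂ = λ₁ + Δλ = -57.85°.

longitude -57.85°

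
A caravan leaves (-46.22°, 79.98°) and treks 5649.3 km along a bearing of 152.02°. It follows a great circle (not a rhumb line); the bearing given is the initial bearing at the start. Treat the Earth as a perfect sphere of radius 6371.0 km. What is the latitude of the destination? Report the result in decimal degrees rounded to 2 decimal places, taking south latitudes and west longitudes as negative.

latitude -68.41°

Central angle δ = d/R = 0.886721 rad.
Converting: φ₁ = -0.806691 rad, θ = 2.653250 rad.
sin φ₂ = sin φ₁ cos δ + cos φ₁ sin δ cos θ = (-0.722002)(0.631957) + (0.691891)(0.775004)(-0.883111) = -0.929814
φ₂ = asin(-0.929814) = -1.193908 rad = -68.41°.
Then Δλ = atan2(0.251574, -0.039371) = 1.726036 rad, from sin θ sin δ cos φ₁ over cos δ − sin φ₁ sin φ₂.
λ₂ = 79.98° + 98.89° = 178.87°.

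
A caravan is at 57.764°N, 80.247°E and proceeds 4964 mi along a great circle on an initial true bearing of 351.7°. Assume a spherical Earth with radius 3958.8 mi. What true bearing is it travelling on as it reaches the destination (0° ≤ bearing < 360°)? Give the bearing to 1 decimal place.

Angular distance δ = d/R = 4964 / 3958.8 = 1.253915 rad.
Start latitude φ₁ = 1.008172 rad; initial bearing θ = 6.138323 rad.
Applying the spherical law of cosines for sides, sin φ₂ = sin φ₁ cos δ + cos φ₁ sin δ cos θ = 0.765115, so φ₂ = 49.917°.
For the longitude increment, Δλ = atan2( sin θ sin δ cos φ₁, cos δ − sin φ₁ sin φ₂ ) = atan2(-0.073167, -0.335574) = -167.700°.
λ₂ = λ₁ + Δλ = -87.453°.
The forward bearing on arrival equals the back-azimuth from the destination plus 180°.
Back-azimuth from P₂ (49.9°, -87.5°) to P₁ (57.8°, 80.2°), with Δλ' = λ₁ − λ₂ = 167.7°: atan2( sin Δλ' cos φ₁ , cos φ₂ sin φ₁ − sin φ₂ cos φ₁ cos Δλ' ) = 6.9°.
Final bearing = (6.9° + 180°) mod 360° = 186.9°.

final bearing 186.9°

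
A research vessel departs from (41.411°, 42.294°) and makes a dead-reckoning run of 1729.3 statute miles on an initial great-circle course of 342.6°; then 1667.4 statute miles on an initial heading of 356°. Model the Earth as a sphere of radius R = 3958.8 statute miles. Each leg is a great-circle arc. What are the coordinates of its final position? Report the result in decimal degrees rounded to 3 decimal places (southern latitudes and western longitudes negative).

latitude 87.794°, longitude -22.564°

Apply the spherical direct solution leg by leg, carrying full precision between legs.
Leg 1: from (41.411°, 42.294°), δ = 1729.3/3958.8 = 0.436824 rad, θ = 342.6° → φ = 64.438°, λ = 25.244°.
Leg 2: from (64.438°, 25.244°), δ = 1667.4/3958.8 = 0.421188 rad, θ = 356° → φ = 87.794°, λ = -22.564°.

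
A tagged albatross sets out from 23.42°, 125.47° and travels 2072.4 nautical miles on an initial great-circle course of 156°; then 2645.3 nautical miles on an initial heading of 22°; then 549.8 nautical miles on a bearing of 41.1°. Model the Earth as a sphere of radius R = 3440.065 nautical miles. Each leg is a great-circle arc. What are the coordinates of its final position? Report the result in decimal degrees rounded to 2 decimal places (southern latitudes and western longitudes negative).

Apply the spherical direct solution leg by leg, carrying full precision between legs.
Leg 1: from (23.42°, 125.47°), δ = 2072.4/3440.065 = 0.602430 rad, θ = 156° → φ = -8.48°, λ = 138.95°.
Leg 2: from (-8.48°, 138.95°), δ = 2645.3/3440.065 = 0.768968 rad, θ = 22° → φ = 32.12°, λ = 156.86°.
Leg 3: from (32.12°, 156.86°), δ = 549.8/3440.065 = 0.159823 rad, θ = 41.1° → φ = 38.79°, λ = 164.57°.

latitude 38.79°, longitude 164.57°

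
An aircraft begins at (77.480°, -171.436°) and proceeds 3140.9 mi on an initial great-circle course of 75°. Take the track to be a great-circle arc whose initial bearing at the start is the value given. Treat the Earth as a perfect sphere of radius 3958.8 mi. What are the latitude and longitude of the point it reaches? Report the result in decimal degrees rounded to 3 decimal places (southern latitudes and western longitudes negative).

The arc subtends δ = 3140.9/3958.8 = 0.793397 rad at the centre.
Converting: φ₁ = 1.352281 rad, θ = 1.308997 rad.
Destination latitude: φ₂ = arcsin( sin φ₁ cos δ + cos φ₁ sin δ cos θ ) = arcsin(0.724738) = 46.447°.
Δλ = atan2( sin θ sin δ cos φ₁ , cos δ − sin φ₁ sin φ₂ ) = atan2(0.149243, -0.006076) = 1.611486 rad = 92.331°.
Hence λ₂ = -171.436° + 92.331° = -79.105°.

latitude 46.447°, longitude -79.105°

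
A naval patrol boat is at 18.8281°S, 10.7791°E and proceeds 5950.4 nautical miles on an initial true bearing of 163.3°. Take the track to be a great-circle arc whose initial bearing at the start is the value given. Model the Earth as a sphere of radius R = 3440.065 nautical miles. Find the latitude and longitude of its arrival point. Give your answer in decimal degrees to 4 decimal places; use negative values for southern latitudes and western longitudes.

The arc subtends δ = 5950.4/3440.065 = 1.729735 rad at the centre.
With φ₁ = -18.8281° = -0.328612 rad and θ = 163.3° = 2.850123 rad:
Destination latitude: φ₂ = arcsin( sin φ₁ cos δ + cos φ₁ sin δ cos θ ) = arcsin(-0.844065) = -57.5719°.
Then Δλ = atan2(0.268556, -0.430675) = 2.584023 rad, from sin θ sin δ cos φ₁ over cos δ − sin φ₁ sin φ₂.
λ₂ = λ₁ + Δλ = 158.8327°.

latitude -57.5719°, longitude 158.8327°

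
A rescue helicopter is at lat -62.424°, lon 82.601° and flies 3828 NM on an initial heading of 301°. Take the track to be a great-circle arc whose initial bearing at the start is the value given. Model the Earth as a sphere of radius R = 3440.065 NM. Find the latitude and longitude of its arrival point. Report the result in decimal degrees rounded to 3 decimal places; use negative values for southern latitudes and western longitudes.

latitude -10.259°, longitude 31.221°

The arc subtends δ = 3828/3440.065 = 1.112770 rad at the centre.
Start latitude φ₁ = -1.089504 rad; initial bearing θ = 5.253441 rad.
Destination latitude: φ₂ = arcsin( sin φ₁ cos δ + cos φ₁ sin δ cos θ ) = arcsin(-0.178098) = -10.259°.
Δλ = atan2( sin θ sin δ cos φ₁ , cos δ − sin φ₁ sin φ₂ ) = atan2(-0.355904, 0.284314) = -0.896758 rad = -51.380°.
λ₂ = 82.601° + -51.380° = 31.221°.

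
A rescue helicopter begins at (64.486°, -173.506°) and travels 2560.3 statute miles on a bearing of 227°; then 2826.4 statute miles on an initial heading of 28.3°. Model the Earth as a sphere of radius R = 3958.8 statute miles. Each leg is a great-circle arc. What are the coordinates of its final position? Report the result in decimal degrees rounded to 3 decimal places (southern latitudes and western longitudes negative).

latitude 63.460°, longitude -161.156°

Apply the spherical direct solution leg by leg, carrying full precision between legs.
Leg 1: from (64.486°, -173.506°), δ = 2560.3/3958.8 = 0.646736 rad, θ = 227° → φ = 32.903°, λ = 154.833°.
Leg 2: from (32.903°, 154.833°), δ = 2826.4/3958.8 = 0.713954 rad, θ = 28.3° → φ = 63.460°, λ = -161.156°.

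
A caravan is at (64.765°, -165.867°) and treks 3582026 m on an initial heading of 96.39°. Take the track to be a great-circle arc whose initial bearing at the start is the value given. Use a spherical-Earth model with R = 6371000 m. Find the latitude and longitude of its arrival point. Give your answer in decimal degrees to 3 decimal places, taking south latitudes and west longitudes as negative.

latitude 47.734°, longitude -113.899°

Angular distance δ = d/R = 3582026 / 6371000 = 0.562239 rad.
With φ₁ = 64.765° = 1.130362 rad and θ = 96.39° = 1.682323 rad:
Applying the spherical law of cosines for sides, sin φ₂ = sin φ₁ cos δ + cos φ₁ sin δ cos θ = 0.740027, so φ₂ = 47.734°.
Δλ = atan2( sin θ sin δ cos φ₁ , cos δ − sin φ₁ sin φ₂ ) = atan2(0.225858, 0.176660) = 0.907021 rad = 51.968°.
λ₂ = λ₁ + Δλ = -113.899°.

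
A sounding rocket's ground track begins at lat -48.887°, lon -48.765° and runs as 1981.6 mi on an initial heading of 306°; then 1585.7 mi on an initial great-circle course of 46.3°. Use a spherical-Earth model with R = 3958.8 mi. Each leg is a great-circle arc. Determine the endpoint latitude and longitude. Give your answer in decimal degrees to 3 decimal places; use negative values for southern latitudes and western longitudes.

Apply the spherical direct solution leg by leg, carrying full precision between legs.
Leg 1: from (-48.887°, -48.765°), δ = 1981.6/3958.8 = 0.500556 rad, θ = 306° → φ = -28.392°, λ = -74.955°.
Leg 2: from (-28.392°, -74.955°), δ = 1585.7/3958.8 = 0.400551 rad, θ = 46.3° → φ = -11.588°, λ = -58.230°.

latitude -11.588°, longitude -58.230°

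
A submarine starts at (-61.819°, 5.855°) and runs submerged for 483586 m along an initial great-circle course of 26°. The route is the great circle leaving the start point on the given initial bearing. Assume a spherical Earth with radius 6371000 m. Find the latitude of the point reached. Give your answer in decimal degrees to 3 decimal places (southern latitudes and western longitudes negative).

δ = 483586/6371000 = 0.075904 rad (4.3490°).
Converting: φ₁ = -1.078945 rad, θ = 0.453786 rad.
sin φ₂ = sin φ₁ cos δ + cos φ₁ sin δ cos θ = (-0.881460)(0.997121) + (0.472258)(0.075831)(0.898794) = -0.846734
φ₂ = asin(-0.846734) = -1.009817 rad = -57.858°.
Δλ = atan2( sin θ sin δ cos φ₁ , cos δ − sin φ₁ sin φ₂ ) = atan2(0.015699, 0.250758) = 0.062524 rad = 3.582°.
λ₂ = 5.855° + 3.582° = 9.437°.

latitude -57.858°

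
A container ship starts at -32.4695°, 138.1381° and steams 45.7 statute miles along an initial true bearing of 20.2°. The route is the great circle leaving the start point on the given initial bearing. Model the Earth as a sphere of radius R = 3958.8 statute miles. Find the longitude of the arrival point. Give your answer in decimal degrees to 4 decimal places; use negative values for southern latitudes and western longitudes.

The arc subtends δ = 45.7/3958.8 = 0.011544 rad at the centre.
With φ₁ = -32.4695° = -0.566700 rad and θ = 20.2° = 0.352557 rad:
Applying the spherical law of cosines for sides, sin φ₂ = sin φ₁ cos δ + cos φ₁ sin δ cos θ = -0.527675, so φ₂ = -31.8485°.
Δλ = atan2( sin θ sin δ cos φ₁ , cos δ − sin φ₁ sin φ₂ ) = atan2(0.003363, 0.716651) = 0.004692 rad = 0.2689°.
Hence λ₂ = 138.1381° + 0.2689° = 138.4070°.

longitude 138.4070°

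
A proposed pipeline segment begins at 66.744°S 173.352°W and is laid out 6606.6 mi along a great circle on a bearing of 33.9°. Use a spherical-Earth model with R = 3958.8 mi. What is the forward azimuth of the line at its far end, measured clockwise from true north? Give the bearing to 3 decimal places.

final bearing 14.015°

The arc subtends δ = 6606.6/3958.8 = 1.668839 rad at the centre.
Converting: φ₁ = -1.164903 rad, θ = 0.591667 rad.
Applying the spherical law of cosines for sides, sin φ₂ = sin φ₁ cos δ + cos φ₁ sin δ cos θ = 0.416081, so φ₂ = 24.587°.
Then Δλ = atan2(0.219163, 0.284388) = 0.656584 rad, from sin θ sin δ cos φ₁ over cos δ − sin φ₁ sin φ₂.
Hence λ₂ = -173.352° + 37.619° = -135.733°.
The forward bearing on arrival equals the back-azimuth from the destination plus 180°.
Back-azimuth from P₂ (24.587°, -135.733°) to P₁ (-66.744°, -173.352°), with Δλ' = λ₁ − λ₂ = -37.619°: atan2( sin Δλ' cos φ₁ , cos φ₂ sin φ₁ − sin φ₂ cos φ₁ cos Δλ' ) = 194.015°.
Final bearing = (194.015° + 180°) mod 360° = 14.015°.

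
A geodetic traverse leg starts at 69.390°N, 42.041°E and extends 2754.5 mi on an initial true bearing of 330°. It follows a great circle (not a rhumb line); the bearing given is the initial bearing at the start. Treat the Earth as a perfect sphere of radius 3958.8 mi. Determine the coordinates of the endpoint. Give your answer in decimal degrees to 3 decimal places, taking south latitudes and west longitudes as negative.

δ = 2754.5/3958.8 = 0.695792 rad (39.8659°).
Converting: φ₁ = 1.211084 rad, θ = 5.759587 rad.
Applying the spherical law of cosines for sides, sin φ₂ = sin φ₁ cos δ + cos φ₁ sin δ cos θ = 0.913826, so φ₂ = 66.040°.
Then Δλ = atan2(-0.112816, -0.087793) = -2.232097 rad, from sin θ sin δ cos φ₁ over cos δ − sin φ₁ sin φ₂.
λ₂ = λ₁ + Δλ = -85.849°.

latitude 66.040°, longitude -85.849°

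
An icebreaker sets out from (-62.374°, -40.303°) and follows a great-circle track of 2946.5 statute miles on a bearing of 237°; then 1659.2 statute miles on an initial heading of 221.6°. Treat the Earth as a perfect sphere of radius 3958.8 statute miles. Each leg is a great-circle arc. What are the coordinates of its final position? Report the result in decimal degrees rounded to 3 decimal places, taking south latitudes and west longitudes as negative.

Apply the spherical direct solution leg by leg, carrying full precision between legs.
Leg 1: from (-62.374°, -40.303°), δ = 2946.5/3958.8 = 0.744291 rad, θ = 237° → φ = -55.366°, λ = -128.873°.
Leg 2: from (-55.366°, -128.873°), δ = 1659.2/3958.8 = 0.419117 rad, θ = 221.6° → φ = -67.599°, λ = -174.026°.

latitude -67.599°, longitude -174.026°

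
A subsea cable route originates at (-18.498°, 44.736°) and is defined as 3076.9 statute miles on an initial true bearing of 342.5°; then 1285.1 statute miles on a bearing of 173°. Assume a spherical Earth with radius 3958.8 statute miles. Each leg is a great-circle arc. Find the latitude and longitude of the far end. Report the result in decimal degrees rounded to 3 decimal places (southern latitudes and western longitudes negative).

Apply the spherical direct solution leg by leg, carrying full precision between legs.
Leg 1: from (-18.498°, 44.736°), δ = 3076.9/3958.8 = 0.777230 rad, θ = 342.5° → φ = 24.087°, λ = 31.380°.
Leg 2: from (24.087°, 31.380°), δ = 1285.1/3958.8 = 0.324619 rad, θ = 173° → φ = 5.613°, λ = 33.618°.

latitude 5.613°, longitude 33.618°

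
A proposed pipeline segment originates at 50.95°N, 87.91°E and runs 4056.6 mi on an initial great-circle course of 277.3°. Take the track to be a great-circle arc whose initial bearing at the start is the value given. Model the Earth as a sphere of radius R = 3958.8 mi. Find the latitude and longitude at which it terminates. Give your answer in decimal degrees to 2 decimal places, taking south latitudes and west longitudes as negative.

latitude 28.15°, longitude 13.90°

δ = 4056.6/3958.8 = 1.024704 rad (58.7112°).
Start latitude φ₁ = 0.889245 rad; initial bearing θ = 4.839798 rad.
Destination latitude: φ₂ = arcsin( sin φ₁ cos δ + cos φ₁ sin δ cos θ ) = arcsin(0.471735) = 28.15°.
Δλ = atan2( sin θ sin δ cos φ₁ , cos δ − sin φ₁ sin φ₂ ) = atan2(-0.534008, 0.153004) = -1.291752 rad = -74.01°.
Hence λ₂ = 87.91° + -74.01° = 13.90°.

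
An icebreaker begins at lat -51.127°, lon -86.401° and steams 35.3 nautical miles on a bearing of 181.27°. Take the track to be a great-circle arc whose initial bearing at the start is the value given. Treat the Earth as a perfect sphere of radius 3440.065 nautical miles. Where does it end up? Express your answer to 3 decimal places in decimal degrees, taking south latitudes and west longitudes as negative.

δ = 35.3/3440.065 = 0.010261 rad (0.5879°).
With φ₁ = -51.127° = -0.892334 rad and θ = 181.27° = 3.163758 rad:
Destination latitude: φ₂ = arcsin( sin φ₁ cos δ + cos φ₁ sin δ cos θ ) = arcsin(-0.784936) = -51.715°.
Then Δλ = atan2(-0.000143, 0.388844) = -0.000367 rad, from sin θ sin δ cos φ₁ over cos δ − sin φ₁ sin φ₂.
Hence λ₂ = -86.401° + -0.021° = -86.422°.

latitude -51.715°, longitude -86.422°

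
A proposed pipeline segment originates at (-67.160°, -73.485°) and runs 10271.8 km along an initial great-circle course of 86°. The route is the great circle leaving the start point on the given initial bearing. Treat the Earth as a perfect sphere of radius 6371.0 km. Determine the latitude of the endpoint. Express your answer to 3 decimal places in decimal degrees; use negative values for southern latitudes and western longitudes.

latitude 3.742°

δ = 10271.8/6371 = 1.612274 rad (92.3765°).
Converting: φ₁ = -1.172163 rad, θ = 1.500983 rad.
Destination latitude: φ₂ = arcsin( sin φ₁ cos δ + cos φ₁ sin δ cos θ ) = arcsin(0.065268) = 3.742°.
For the longitude increment, Δλ = atan2( sin θ sin δ cos φ₁, cos δ − sin φ₁ sin φ₂ ) = atan2(0.386880, 0.018685) = 87.235°.
Hence λ₂ = -73.485° + 87.235° = 13.750°.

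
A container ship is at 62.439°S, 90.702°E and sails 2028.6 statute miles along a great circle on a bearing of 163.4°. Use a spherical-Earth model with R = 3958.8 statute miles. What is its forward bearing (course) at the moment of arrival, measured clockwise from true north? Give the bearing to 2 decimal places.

Central angle δ = d/R = 0.512428 rad.
Converting: φ₁ = -1.089766 rad, θ = 2.851868 rad.
Destination latitude: φ₂ = arcsin( sin φ₁ cos δ + cos φ₁ sin δ cos θ ) = arcsin(-0.990052) = -81.912°.
Δλ = atan2( sin θ sin δ cos φ₁ , cos δ − sin φ₁ sin φ₂ ) = atan2(0.064810, -0.006143) = 1.665304 rad = 95.415°.
λ₂ = 90.702° + 95.415° = 186.117°, normalized to (−180°, 180°] → -173.883°.
The forward bearing on arrival equals the back-azimuth from the destination plus 180°.
Back-azimuth from P₂ (-81.91°, -173.88°) to P₁ (-62.44°, 90.70°), with Δλ' = λ₁ − λ₂ = 264.59°: atan2( sin Δλ' cos φ₁ , cos φ₂ sin φ₁ − sin φ₂ cos φ₁ cos Δλ' ) = 249.97°.
Final bearing = (249.97° + 180°) mod 360° = 69.97°.

final bearing 69.97°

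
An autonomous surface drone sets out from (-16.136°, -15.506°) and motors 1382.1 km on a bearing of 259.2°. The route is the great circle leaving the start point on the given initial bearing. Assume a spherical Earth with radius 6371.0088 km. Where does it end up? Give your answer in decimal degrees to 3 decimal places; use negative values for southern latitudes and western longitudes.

latitude -18.068°, longitude -28.356°

Central angle δ = d/R = 0.216936 rad.
With φ₁ = -16.136° = -0.281626 rad and θ = 259.2° = 4.523893 rad:
Destination latitude: φ₂ = arcsin( sin φ₁ cos δ + cos φ₁ sin δ cos θ ) = arcsin(-0.310147) = -18.068°.
Δλ = atan2( sin θ sin δ cos φ₁ , cos δ − sin φ₁ sin φ₂ ) = atan2(-0.203097, 0.890366) = -0.224268 rad = -12.850°.
Hence λ₂ = -15.506° + -12.850° = -28.356°.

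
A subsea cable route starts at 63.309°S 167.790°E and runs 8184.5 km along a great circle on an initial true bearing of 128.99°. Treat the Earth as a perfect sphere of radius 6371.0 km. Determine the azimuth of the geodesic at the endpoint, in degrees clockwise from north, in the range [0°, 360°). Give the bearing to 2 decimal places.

Central angle δ = d/R = 1.284649 rad.
Start latitude φ₁ = -1.104950 rad; initial bearing θ = 2.251300 rad.
sin φ₂ = sin φ₁ cos δ + cos φ₁ sin δ cos θ = (-0.893442)(0.282258) + (0.449179)(0.959338)(-0.629185) = -0.523306
φ₂ = asin(-0.523306) = -0.550726 rad = -31.554°.
Then Δλ = atan2(0.334931, -0.185285) = 2.076097 rad, from sin θ sin δ cos φ₁ over cos δ − sin φ₁ sin φ₂.
λ₂ = 167.790° + 118.952° = 286.742°, normalized to (−180°, 180°] → -73.258°.
The forward bearing on arrival equals the back-azimuth from the destination plus 180°.
Back-azimuth from P₂ (-31.55°, -73.26°) to P₁ (-63.31°, 167.79°), with Δλ' = λ₁ − λ₂ = 241.05°: atan2( sin Δλ' cos φ₁ , cos φ₂ sin φ₁ − sin φ₂ cos φ₁ cos Δλ' ) = 204.19°.
Final bearing = (204.19° + 180°) mod 360° = 24.19°.

final bearing 24.19°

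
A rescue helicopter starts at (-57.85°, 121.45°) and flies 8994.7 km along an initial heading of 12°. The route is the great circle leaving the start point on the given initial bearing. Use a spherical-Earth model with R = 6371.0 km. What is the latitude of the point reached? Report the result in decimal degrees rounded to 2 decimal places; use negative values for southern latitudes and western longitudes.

latitude 22.33°

Angular distance δ = d/R = 8994.7 / 6371 = 1.411819 rad.
With φ₁ = -57.85° = -1.009673 rad and θ = 12° = 0.209440 rad:
sin φ₂ = sin φ₁ cos δ + cos φ₁ sin δ cos θ = (-0.846658)(0.158308) + (0.532138)(0.987390)(0.978148) = 0.379912
φ₂ = asin(0.379912) = 0.389702 rad = 22.33°.
For the longitude increment, Δλ = atan2( sin θ sin δ cos φ₁, cos δ − sin φ₁ sin φ₂ ) = atan2(0.109242, 0.479964) = 12.82°.
Hence λ₂ = 121.45° + 12.82° = 134.27°.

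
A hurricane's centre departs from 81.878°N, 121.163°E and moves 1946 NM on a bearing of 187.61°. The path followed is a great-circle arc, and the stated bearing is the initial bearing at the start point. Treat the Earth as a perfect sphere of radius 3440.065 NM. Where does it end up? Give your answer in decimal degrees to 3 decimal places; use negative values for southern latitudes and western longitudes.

δ = 1946/3440.065 = 0.565687 rad (32.4115°).
With φ₁ = 81.878° = 1.429041 rad and θ = 187.61° = 3.274412 rad:
Applying the spherical law of cosines for sides, sin φ₂ = sin φ₁ cos δ + cos φ₁ sin δ cos θ = 0.760693, so φ₂ = 49.525°.
Δλ = atan2( sin θ sin δ cos φ₁ , cos δ − sin φ₁ sin φ₂ ) = atan2(-0.010028, 0.091157) = -0.109571 rad = -6.278°.
λ₂ = λ₁ + Δλ = 114.885°.

latitude 49.525°, longitude 114.885°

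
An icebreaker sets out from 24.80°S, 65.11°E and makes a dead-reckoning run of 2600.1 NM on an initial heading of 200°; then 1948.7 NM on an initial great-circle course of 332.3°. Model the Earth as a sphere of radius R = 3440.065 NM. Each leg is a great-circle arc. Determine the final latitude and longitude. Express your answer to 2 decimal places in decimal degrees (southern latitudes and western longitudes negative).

Apply the spherical direct solution leg by leg, carrying full precision between legs.
Leg 1: from (-24.80°, 65.11°), δ = 2600.1/3440.065 = 0.755829 rad, θ = 200° → φ = -62.91°, λ = 34.10°.
Leg 2: from (-62.91°, 34.10°), δ = 1948.7/3440.065 = 0.566472 rad, θ = 332.3° → φ = -32.34°, λ = 16.93°.

latitude -32.34°, longitude 16.93°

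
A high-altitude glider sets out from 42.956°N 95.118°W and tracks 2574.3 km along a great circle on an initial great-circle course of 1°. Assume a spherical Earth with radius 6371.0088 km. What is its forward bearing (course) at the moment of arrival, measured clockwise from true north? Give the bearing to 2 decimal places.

Angular distance δ = d/R = 2574.3 / 6371.0088 = 0.404065 rad.
Start latitude φ₁ = 0.749724 rad; initial bearing θ = 0.017453 rad.
Applying the spherical law of cosines for sides, sin φ₂ = sin φ₁ cos δ + cos φ₁ sin δ cos θ = 0.914261, so φ₂ = 66.101°.
For the longitude increment, Δλ = atan2( sin θ sin δ cos φ₁, cos δ − sin φ₁ sin φ₂ ) = atan2(0.005022, 0.296460) = 0.970°.
λ₂ = -95.118° + 0.970° = -94.148°.
The forward bearing on arrival equals the back-azimuth from the destination plus 180°.
Back-azimuth from P₂ (66.10°, -94.15°) to P₁ (42.96°, -95.12°), with Δλ' = λ₁ − λ₂ = -0.97°: atan2( sin Δλ' cos φ₁ , cos φ₂ sin φ₁ − sin φ₂ cos φ₁ cos Δλ' ) = 181.81°.
Final bearing = (181.81° + 180°) mod 360° = 1.81°.

final bearing 1.81°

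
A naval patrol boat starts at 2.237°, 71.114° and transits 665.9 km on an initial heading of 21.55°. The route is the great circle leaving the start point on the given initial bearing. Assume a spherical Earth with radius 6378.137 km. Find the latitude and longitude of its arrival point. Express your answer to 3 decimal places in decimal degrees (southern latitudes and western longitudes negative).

The arc subtends δ = 665.9/6378.137 = 0.104404 rad at the centre.
Start latitude φ₁ = 0.039043 rad; initial bearing θ = 0.376118 rad.
Applying the spherical law of cosines for sides, sin φ₂ = sin φ₁ cos δ + cos φ₁ sin δ cos θ = 0.135676, so φ₂ = 7.798°.
For the longitude increment, Δλ = atan2( sin θ sin δ cos φ₁, cos δ − sin φ₁ sin φ₂ ) = atan2(0.038250, 0.989259) = 2.214°.
λ₂ = λ₁ + Δλ = 73.328°.

latitude 7.798°, longitude 73.328°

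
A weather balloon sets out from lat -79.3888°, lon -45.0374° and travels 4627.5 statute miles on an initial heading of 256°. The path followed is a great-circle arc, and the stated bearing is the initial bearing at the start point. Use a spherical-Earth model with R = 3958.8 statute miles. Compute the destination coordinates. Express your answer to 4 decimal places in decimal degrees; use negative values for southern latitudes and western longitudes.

latitude -25.1798°, longitude -144.3736°

δ = 4627.5/3958.8 = 1.168915 rad (66.9739°).
Start latitude φ₁ = -1.385596 rad; initial bearing θ = 4.468043 rad.
Destination latitude: φ₂ = arcsin( sin φ₁ cos δ + cos φ₁ sin δ cos θ ) = arcsin(-0.425461) = -25.1798°.
Then Δλ = atan2(-0.164438, -0.027034) = -1.733744 rad, from sin θ sin δ cos φ₁ over cos δ − sin φ₁ sin φ₂.
λ₂ = λ₁ + Δλ = -144.3736°.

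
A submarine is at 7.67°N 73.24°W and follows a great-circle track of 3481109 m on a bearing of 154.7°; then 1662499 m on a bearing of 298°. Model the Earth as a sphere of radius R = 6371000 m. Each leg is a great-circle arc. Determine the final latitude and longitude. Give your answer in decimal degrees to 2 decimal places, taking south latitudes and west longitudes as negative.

latitude -13.08°, longitude -73.04°

Apply the spherical direct solution leg by leg, carrying full precision between legs.
Leg 1: from (7.67°, -73.24°), δ = 3481109/6371000 = 0.546399 rad, θ = 154.7° → φ = -20.58°, λ = -59.52°.
Leg 2: from (-20.58°, -59.52°), δ = 1662499/6371000 = 0.260948 rad, θ = 298° → φ = -13.08°, λ = -73.04°.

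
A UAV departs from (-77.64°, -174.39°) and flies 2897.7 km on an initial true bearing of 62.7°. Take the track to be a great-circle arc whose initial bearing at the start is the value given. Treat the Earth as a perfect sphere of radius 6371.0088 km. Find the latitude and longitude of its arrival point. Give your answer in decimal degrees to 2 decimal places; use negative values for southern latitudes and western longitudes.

The arc subtends δ = 2897.7/6371.0088 = 0.454826 rad at the centre.
Converting: φ₁ = -1.355074 rad, θ = 1.094321 rad.
Destination latitude: φ₂ = arcsin( sin φ₁ cos δ + cos φ₁ sin δ cos θ ) = arcsin(-0.834387) = -56.55°.
Then Δλ = atan2(0.083561, 0.083290) = 0.787021 rad, from sin θ sin δ cos φ₁ over cos δ − sin φ₁ sin φ₂.
Hence λ₂ = -174.39° + 45.09° = -129.30°.

latitude -56.55°, longitude -129.30°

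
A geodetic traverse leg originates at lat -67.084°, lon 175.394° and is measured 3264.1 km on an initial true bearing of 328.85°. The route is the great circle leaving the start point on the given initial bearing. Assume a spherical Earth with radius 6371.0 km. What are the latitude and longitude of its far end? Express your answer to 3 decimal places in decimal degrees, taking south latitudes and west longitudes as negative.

latitude -39.751°, longitude 156.136°

δ = 3264.1/6371 = 0.512337 rad (29.3548°).
With φ₁ = -67.084° = -1.170837 rad and θ = 328.85° = 5.739515 rad:
Applying the spherical law of cosines for sides, sin φ₂ = sin φ₁ cos δ + cos φ₁ sin δ cos θ = -0.639453, so φ₂ = -39.751°.
Then Δλ = atan2(-0.098739, 0.282616) = -0.336117 rad, from sin θ sin δ cos φ₁ over cos δ − sin φ₁ sin φ₂.
λ₂ = 175.394° + -19.258° = 156.136°.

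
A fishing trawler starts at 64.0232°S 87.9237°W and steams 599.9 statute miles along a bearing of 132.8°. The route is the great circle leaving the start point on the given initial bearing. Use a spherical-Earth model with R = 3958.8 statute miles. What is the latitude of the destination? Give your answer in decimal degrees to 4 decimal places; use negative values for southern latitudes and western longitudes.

latitude -69.0022°

Angular distance δ = d/R = 599.9 / 3958.8 = 0.151536 rad.
Converting: φ₁ = -1.117416 rad, θ = 2.317797 rad.
Destination latitude: φ₂ = arcsin( sin φ₁ cos δ + cos φ₁ sin δ cos θ ) = arcsin(-0.933594) = -69.0022°.
Δλ = atan2( sin θ sin δ cos φ₁ , cos δ − sin φ₁ sin φ₂ ) = atan2(0.048514, 0.149266) = 0.314249 rad = 18.0052°.
λ₂ = -87.9237° + 18.0052° = -69.9185°.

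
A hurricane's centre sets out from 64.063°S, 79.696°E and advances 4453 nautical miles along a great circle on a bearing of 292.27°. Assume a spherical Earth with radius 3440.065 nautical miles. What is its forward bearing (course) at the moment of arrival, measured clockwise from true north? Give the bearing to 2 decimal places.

final bearing 336.03°

δ = 4453/3440.065 = 1.294452 rad (74.1667°).
With φ₁ = -64.063° = -1.118110 rad and θ = 292.27° = 5.101074 rad:
Applying the spherical law of cosines for sides, sin φ₂ = sin φ₁ cos δ + cos φ₁ sin δ cos θ = -0.085892, so φ₂ = -4.927°.
Δλ = atan2( sin θ sin δ cos φ₁ , cos δ − sin φ₁ sin φ₂ ) = atan2(-0.389401, 0.195600) = -1.105303 rad = -63.329°.
λ₂ = 79.696° + -63.329° = 16.367°.
The forward bearing on arrival equals the back-azimuth from the destination plus 180°.
Back-azimuth from P₂ (-4.93°, 16.37°) to P₁ (-64.06°, 79.70°), with Δλ' = λ₁ − λ₂ = 63.33°: atan2( sin Δλ' cos φ₁ , cos φ₂ sin φ₁ − sin φ₂ cos φ₁ cos Δλ' ) = 156.03°.
Final bearing = (156.03° + 180°) mod 360° = 336.03°.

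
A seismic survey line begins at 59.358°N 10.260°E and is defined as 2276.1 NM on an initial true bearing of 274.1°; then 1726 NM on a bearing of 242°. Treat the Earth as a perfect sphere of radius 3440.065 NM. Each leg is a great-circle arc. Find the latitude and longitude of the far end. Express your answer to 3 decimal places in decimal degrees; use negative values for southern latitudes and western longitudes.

Apply the spherical direct solution leg by leg, carrying full precision between legs.
Leg 1: from (59.358°, 10.260°), δ = 2276.1/3440.065 = 0.661644 rad, θ = 274.1° → φ = 44.524°, λ = -49.009°.
Leg 2: from (44.524°, -49.009°), δ = 1726/3440.065 = 0.501735 rad, θ = 242° → φ = 26.988°, λ = -77.469°.

latitude 26.988°, longitude -77.469°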